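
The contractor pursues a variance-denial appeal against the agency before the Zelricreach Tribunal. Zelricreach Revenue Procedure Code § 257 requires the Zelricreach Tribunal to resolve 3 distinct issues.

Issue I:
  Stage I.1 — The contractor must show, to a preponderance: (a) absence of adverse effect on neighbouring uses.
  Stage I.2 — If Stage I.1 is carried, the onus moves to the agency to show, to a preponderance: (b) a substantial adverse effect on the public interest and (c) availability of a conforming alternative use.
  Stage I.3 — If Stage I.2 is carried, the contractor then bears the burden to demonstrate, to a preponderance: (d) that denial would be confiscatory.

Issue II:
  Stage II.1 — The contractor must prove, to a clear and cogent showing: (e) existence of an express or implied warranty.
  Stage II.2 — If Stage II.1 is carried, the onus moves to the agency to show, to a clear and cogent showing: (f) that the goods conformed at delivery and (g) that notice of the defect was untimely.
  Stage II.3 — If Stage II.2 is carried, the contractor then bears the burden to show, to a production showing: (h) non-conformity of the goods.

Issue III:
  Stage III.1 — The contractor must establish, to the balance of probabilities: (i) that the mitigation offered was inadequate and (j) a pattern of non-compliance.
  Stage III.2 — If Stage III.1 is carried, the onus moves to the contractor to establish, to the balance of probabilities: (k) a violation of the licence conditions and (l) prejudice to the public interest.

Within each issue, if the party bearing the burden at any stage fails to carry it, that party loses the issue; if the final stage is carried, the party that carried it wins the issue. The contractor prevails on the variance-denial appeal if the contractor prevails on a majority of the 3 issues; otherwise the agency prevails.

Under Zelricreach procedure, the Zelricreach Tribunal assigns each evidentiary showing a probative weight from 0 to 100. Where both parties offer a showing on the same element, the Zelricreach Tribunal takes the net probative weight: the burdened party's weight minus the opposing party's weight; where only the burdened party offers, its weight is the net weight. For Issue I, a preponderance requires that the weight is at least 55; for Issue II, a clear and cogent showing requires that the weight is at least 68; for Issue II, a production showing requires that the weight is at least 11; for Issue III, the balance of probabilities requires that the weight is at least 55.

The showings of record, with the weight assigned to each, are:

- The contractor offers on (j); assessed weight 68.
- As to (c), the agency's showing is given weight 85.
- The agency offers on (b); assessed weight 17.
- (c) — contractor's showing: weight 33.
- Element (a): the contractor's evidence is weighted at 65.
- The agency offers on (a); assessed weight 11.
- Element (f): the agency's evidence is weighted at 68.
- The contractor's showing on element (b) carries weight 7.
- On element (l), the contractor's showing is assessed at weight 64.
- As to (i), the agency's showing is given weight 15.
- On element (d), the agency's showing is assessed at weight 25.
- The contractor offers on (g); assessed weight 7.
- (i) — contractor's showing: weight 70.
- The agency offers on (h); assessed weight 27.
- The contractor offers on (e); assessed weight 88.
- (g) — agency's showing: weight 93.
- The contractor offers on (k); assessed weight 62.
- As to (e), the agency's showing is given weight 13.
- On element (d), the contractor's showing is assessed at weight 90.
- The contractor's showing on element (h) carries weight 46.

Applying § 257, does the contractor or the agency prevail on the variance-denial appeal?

contractor

— Issue I —
At Stage I.1 the contractor must meet a preponderance (weight is at least 55): on (a) the weight is 65 less the opposing 11 gives net 54, < 55, so (a) does not meet the standard.
  Stage I.1 not carried; the contractor fails its burden.
So the agency prevails on this issue.
— Issue II —
Stage II.1 — burden on contractor; standard: a clear and cogent showing (weight is at least 68).
    (e): 88 − 13 = 75 ≥ 68 [met]
  Stage II.1 is satisfied; the onus moves to the agency.
Stage II.2 — burden on agency; standard: a clear and cogent showing (weight is at least 68).
    (f): 68 ≥ 68 [met]
    (g): 93 − 7 = 86 ≥ 68 [met]
  Stage II.2 is satisfied; the onus moves to the contractor.
Stage II.3 — burden on contractor; standard: a production showing (weight is at least 11).
    (h): 46 − 27 = 19 ≥ 11 [met]
  All elements met at the final stage.
All stages carried — the contractor prevails on this issue.
— Issue III —
Stage III.1 — burden on contractor; standard: the balance of probabilities (weight is at least 55).
    (i): 70 − 15 = 55 ≥ 55 [met]
    (j): 68 ≥ 55 [met]
  Stage III.1 is satisfied; the contractor continues to bear the burden.
Stage III.2 — burden on contractor; standard: the balance of probabilities (weight is at least 55).
    (k): 62 ≥ 55 [met]
    (l): 64 ≥ 55 [met]
  The contractor carries the last stage.
All stages carried — the contractor prevails on this issue.
Per-issue: Issue I → agency; Issue II → contractor; Issue III → contractor. The contractor must prevail on a majority of issues; overall, the contractor prevails.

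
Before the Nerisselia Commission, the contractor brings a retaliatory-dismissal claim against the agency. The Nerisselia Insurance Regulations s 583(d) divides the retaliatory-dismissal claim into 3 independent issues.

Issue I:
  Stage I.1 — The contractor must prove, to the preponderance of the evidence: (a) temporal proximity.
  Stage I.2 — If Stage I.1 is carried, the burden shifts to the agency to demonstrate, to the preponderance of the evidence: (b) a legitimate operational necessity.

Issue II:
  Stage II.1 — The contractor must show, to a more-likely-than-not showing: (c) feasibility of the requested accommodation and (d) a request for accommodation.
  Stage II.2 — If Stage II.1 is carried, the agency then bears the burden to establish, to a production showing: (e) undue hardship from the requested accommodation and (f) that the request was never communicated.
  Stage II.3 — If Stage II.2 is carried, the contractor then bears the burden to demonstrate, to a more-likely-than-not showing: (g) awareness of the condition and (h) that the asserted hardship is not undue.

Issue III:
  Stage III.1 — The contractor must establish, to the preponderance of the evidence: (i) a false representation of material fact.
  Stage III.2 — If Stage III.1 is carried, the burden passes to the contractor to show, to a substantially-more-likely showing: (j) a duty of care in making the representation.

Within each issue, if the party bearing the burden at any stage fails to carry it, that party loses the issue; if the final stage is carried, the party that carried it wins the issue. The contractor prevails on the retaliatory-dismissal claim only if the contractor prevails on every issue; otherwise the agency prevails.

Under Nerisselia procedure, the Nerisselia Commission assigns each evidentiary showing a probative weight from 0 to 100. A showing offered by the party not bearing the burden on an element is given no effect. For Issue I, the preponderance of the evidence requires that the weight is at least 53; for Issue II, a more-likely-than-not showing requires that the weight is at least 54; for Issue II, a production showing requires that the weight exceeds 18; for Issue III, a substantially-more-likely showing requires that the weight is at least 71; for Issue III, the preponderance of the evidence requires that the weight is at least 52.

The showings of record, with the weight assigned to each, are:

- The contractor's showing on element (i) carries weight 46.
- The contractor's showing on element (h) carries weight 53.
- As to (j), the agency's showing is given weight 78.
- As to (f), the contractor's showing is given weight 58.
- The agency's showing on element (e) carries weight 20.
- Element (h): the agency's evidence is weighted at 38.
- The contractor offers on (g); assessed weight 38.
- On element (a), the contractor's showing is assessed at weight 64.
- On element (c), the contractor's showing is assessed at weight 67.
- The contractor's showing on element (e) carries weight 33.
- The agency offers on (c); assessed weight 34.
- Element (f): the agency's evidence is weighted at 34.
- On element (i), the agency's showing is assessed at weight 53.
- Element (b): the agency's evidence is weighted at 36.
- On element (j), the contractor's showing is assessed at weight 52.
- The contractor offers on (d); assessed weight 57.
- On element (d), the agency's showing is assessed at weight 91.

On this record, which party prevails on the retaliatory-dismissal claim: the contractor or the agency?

— Issue I —
Stage I.1 — burden on contractor; standard: the preponderance of the evidence (weight is at least 53).
    (a): 64 ≥ 53 [met]
  All elements met. The burden passes to the agency.
Stage I.2 — burden on agency; standard: the preponderance of the evidence (weight is at least 53).
    (b): 36 < 53 [not met]
  Stage I.2 not carried; the agency fails its burden.
So the contractor prevails on this issue.
— Issue II —
Stage II.1 — burden on contractor; standard: a more-likely-than-not showing (weight is at least 54).
    (c): 67 (agency's 34 disregarded) ≥ 54 [met]
    (d): 57 (agency's 91 disregarded) ≥ 54 [met]
  Stage II.1 is satisfied; the onus moves to the agency.
Stage II.2 — burden on agency; standard: a production showing (weight exceeds 18).
    (e): 20 (contractor's 33 disregarded) > 18 [met]
    (f): 34 (contractor's 58 disregarded) > 18 [met]
  Stage II.2 is satisfied; the onus moves to the contractor.
Stage II.3 — burden on contractor; standard: a more-likely-than-not showing (weight is at least 54).
    (g): 38 < 54 [not met]
    (h): 53 (agency's 38 disregarded) < 54 [not met]
  Stage II.3 not carried; the contractor fails its burden.
The agency prevails on this issue.
— Issue III —
Stage III.1 (contractor, the preponderance of the evidence, weight is at least 52): (i) 46 (agency's 53 disregarded) < 52 — fails.
  The contractor does not carry Stage III.1.
The analysis ends at Stage III.1; the agency prevails on this issue.
Per-issue: Issue I → contractor; Issue II → agency; Issue III → agency. The contractor must prevail on every issue; overall, the agency prevails.

agency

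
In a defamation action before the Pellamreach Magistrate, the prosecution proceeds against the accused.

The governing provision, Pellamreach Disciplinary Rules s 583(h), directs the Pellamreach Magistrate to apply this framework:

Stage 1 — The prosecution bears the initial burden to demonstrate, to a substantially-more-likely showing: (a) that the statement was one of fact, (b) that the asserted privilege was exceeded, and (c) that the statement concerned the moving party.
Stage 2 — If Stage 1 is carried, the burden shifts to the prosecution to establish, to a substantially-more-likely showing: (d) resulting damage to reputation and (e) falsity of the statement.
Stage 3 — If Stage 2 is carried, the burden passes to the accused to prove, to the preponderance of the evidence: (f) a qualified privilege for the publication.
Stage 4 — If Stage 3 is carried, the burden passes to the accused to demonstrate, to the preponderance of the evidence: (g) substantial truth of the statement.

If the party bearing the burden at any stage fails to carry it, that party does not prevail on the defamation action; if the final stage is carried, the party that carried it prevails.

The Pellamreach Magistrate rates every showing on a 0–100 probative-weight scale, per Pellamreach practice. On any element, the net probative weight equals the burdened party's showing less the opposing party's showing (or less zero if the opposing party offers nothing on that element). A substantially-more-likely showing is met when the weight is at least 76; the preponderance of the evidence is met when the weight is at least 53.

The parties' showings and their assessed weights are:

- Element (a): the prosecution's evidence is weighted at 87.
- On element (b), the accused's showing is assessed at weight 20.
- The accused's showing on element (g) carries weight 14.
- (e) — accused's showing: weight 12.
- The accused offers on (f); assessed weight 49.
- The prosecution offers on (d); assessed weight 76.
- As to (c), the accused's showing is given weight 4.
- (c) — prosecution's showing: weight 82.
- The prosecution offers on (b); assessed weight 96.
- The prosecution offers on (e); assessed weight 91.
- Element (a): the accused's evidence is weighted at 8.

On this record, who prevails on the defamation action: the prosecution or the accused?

prosecution

Stage 1 (prosecution, a substantially-more-likely showing, weight is at least 76): (a) net 87−8=79 ≥ 76 — meets; (b) net 96−20=76 ≥ 76 — meets; (c) net 82−4=78 ≥ 76 — meets.
  All elements met. The prosecution retains the burden for Stage 2.
Stage 2 (prosecution, a substantially-more-likely showing, weight is at least 76): (d) 76 ≥ 76 — meets; (e) net 91−12=79 ≥ 76 — meets.
  The prosecution carries Stage 2; the accused now bears the burden.
Stage 3 (accused, the preponderance of the evidence, weight is at least 53): (f) 49 < 53 — fails.
  Stage 3 not carried; the accused fails its burden.
The analysis ends at Stage 3; the prosecution prevails.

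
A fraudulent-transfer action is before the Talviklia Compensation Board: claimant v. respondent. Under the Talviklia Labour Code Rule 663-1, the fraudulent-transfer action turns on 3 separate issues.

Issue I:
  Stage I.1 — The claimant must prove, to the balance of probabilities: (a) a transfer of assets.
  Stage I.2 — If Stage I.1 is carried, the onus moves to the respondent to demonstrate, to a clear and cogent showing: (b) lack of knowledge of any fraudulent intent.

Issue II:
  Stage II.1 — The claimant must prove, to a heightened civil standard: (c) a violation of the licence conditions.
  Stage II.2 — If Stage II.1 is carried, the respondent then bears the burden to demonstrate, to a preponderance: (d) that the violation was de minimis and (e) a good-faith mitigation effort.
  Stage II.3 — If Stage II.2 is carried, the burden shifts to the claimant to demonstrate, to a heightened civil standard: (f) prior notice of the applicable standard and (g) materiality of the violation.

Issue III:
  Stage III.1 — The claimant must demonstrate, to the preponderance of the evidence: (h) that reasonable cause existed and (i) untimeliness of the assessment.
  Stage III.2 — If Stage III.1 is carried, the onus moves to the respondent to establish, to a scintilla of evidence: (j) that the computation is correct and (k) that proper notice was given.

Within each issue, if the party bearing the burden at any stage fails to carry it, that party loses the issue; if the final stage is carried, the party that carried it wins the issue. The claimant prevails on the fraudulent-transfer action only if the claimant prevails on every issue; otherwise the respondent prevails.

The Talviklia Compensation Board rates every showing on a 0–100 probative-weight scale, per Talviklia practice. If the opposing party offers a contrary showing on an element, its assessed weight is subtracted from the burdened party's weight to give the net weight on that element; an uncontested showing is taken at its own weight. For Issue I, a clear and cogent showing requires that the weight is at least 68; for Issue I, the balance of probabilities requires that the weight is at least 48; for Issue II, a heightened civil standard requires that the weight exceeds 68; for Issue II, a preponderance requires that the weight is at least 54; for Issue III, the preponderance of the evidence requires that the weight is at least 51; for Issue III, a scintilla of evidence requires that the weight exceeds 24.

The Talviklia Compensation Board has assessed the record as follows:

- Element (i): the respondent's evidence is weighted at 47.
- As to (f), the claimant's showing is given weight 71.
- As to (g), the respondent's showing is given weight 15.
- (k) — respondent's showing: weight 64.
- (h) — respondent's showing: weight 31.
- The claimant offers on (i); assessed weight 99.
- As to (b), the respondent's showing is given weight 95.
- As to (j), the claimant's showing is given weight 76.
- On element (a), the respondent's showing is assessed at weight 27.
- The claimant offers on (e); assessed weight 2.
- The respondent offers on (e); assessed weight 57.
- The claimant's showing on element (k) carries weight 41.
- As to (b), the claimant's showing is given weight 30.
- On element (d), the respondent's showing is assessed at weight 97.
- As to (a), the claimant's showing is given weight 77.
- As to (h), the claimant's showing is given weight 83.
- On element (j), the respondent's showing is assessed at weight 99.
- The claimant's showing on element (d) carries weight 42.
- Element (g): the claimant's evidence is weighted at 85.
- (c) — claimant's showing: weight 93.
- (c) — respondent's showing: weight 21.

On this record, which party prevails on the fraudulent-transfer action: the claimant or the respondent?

claimant

— Issue I —
At Stage I.1 the claimant must meet the balance of probabilities (weight is at least 48): on (a) the weight is 77 less the opposing 27 gives net 50, which does reach 48, so (a) meets the standard.
  The claimant carries Stage I.1; the respondent now bears the burden.
At Stage I.2 the respondent must meet a clear and cogent showing (weight is at least 68): on (b) the weight is 95 less the opposing 30 gives net 65, < 68, so (b) does not meet the standard.
  The respondent does not carry Stage I.2.
The analysis ends at Stage I.2; the claimant prevails on this issue.
— Issue II —
Stage II.1 — burden on claimant; standard: a heightened civil standard (weight exceeds 68).
    (c): 93 − 21 = 72 > 68 [met]
  Stage II.1 is satisfied; the onus moves to the respondent.
Stage II.2 — burden on respondent; standard: a preponderance (weight is at least 54).
    (d): 97 − 42 = 55 ≥ 54 [met]
    (e): 57 − 2 = 55 ≥ 54 [met]
  The respondent carries Stage II.2; the claimant now bears the burden.
Stage II.3 — burden on claimant; standard: a heightened civil standard (weight exceeds 68).
    (f): 71 > 68 [met]
    (g): 85 − 15 = 70 > 68 [met]
  The claimant carries the last stage.
Every stage carried; the claimant prevails on this issue.
— Issue III —
Stage III.1 — burden on claimant; standard: the preponderance of the evidence (weight is at least 51).
    (h): 83 − 31 = 52 ≥ 51 [met]
    (i): 99 − 47 = 52 ≥ 51 [met]
  Stage III.1 is satisfied; the onus moves to the respondent.
Stage III.2 — burden on respondent; standard: a scintilla of evidence (weight exceeds 24).
    (j): 99 − 76 = 23 ≤ 24 [not met]
    (k): 64 − 41 = 23 ≤ 24 [not met]
  The respondent does not carry Stage III.2.
So the claimant prevails on this issue.
Per-issue: Issue I → claimant; Issue II → claimant; Issue III → claimant. The claimant must prevail on every issue; overall, the claimant prevails.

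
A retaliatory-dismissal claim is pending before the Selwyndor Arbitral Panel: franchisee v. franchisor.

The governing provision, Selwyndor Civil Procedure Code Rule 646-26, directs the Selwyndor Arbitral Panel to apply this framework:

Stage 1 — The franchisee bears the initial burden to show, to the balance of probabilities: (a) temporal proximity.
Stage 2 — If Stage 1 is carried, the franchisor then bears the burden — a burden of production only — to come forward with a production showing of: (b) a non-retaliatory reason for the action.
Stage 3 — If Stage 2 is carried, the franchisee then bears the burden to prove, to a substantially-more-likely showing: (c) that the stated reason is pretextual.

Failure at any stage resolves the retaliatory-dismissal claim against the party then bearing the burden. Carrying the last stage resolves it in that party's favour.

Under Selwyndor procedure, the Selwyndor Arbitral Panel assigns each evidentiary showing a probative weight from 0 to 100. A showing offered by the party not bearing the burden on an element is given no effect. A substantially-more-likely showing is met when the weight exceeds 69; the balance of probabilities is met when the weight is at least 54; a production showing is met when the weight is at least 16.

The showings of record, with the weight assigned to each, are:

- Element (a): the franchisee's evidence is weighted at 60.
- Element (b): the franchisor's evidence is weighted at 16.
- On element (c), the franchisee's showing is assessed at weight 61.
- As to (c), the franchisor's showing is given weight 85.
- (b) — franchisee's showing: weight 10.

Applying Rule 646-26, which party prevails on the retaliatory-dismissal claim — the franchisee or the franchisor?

At Stage 1 the franchisee must meet the balance of probabilities (weight is at least 54): on (a) the weight is 60, which does reach 54, so (a) meets the standard.
  The franchisee carries Stage 1; the franchisor now bears the burden.
At Stage 2 the franchisor must meet a production showing (weight is at least 16): on (b) the weight is 16 (the franchisee's 10 is given no effect), which does reach 16, so (b) meets the standard.
  Stage 2 is satisfied; the onus moves to the franchisee.
At Stage 3 the franchisee must meet a substantially-more-likely showing (weight exceeds 69): on (c) the weight is 61 (the franchisor's 85 is given no effect), ≤ 69, so (c) does not meet the standard.
  The franchisee does not carry Stage 3.
The franchisor prevails.

franchisor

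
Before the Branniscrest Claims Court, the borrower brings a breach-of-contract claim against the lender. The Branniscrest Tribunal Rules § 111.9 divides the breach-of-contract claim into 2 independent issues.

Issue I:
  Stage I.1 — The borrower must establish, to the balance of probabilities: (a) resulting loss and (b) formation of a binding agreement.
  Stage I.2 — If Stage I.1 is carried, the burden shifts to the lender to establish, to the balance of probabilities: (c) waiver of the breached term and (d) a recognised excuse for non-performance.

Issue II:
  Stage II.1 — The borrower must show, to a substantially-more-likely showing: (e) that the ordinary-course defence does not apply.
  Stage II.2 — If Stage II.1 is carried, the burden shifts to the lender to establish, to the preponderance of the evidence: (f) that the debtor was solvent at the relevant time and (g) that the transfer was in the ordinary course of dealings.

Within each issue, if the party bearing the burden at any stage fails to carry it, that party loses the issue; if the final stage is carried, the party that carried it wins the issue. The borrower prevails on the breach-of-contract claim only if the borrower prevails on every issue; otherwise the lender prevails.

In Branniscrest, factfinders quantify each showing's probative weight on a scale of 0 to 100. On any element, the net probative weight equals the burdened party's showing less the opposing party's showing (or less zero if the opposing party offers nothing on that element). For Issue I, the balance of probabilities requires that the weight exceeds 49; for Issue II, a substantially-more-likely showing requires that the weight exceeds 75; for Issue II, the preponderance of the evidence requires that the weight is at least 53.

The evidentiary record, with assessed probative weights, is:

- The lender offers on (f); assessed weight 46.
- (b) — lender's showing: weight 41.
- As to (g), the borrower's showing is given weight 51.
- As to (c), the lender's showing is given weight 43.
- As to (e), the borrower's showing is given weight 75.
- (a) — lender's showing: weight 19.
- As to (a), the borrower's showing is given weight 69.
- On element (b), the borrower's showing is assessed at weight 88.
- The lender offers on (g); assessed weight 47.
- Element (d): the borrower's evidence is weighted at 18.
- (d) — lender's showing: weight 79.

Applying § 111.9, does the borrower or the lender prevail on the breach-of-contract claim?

lender

— Issue I —
Stage I.1 (borrower, the balance of probabilities, weight exceeds 49): (a) net 69−19=50 > 49 — meets; (b) net 88−41=47 ≤ 49 — fails.
  Not every element is met, so the borrower fails to carry Stage I.1.
The lender prevails on this issue.
— Issue II —
Stage II.1 — burden on borrower; standard: a substantially-more-likely showing (weight exceeds 75).
    (e): 75 ≤ 75 [not met]
  Stage II.1 not carried; the borrower fails its burden.
The lender prevails on this issue.
Per-issue: Issue I → lender; Issue II → lender. The borrower must prevail on every issue; overall, the lender prevails.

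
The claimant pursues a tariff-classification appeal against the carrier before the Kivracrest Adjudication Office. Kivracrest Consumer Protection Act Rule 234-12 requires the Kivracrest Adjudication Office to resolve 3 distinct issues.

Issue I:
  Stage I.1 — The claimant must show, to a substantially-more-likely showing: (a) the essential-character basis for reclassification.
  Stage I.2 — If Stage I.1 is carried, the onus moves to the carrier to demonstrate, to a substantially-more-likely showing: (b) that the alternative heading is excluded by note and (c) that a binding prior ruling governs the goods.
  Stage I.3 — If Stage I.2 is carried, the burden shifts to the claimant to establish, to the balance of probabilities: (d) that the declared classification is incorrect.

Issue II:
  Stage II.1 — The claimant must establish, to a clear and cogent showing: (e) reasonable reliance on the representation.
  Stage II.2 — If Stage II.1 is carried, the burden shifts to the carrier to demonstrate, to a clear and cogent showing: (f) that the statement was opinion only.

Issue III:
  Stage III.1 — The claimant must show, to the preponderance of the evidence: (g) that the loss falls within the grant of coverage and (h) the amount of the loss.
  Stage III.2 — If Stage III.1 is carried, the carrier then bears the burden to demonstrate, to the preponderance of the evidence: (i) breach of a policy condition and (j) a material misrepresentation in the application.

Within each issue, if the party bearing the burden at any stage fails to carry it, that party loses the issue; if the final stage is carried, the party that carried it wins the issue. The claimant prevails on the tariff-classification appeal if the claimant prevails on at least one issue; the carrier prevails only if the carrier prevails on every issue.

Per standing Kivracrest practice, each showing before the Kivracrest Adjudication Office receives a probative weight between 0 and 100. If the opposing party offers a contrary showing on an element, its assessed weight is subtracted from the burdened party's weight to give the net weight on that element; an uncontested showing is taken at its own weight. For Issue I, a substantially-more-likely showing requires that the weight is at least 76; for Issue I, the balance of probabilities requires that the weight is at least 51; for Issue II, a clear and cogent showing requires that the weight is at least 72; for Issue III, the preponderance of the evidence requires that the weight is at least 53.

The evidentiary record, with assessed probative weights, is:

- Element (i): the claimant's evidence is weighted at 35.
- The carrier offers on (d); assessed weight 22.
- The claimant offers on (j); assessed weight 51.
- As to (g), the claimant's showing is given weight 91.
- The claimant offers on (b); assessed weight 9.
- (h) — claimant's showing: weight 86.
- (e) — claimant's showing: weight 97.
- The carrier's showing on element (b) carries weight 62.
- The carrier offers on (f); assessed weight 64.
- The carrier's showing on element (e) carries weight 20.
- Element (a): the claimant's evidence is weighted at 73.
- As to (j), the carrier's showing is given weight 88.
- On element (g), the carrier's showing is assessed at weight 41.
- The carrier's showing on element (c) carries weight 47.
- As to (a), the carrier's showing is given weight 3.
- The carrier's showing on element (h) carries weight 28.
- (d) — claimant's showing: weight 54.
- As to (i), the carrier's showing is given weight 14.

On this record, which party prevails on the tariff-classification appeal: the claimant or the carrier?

— Issue I —
Stage I.1 — burden on claimant; standard: a substantially-more-likely showing (weight is at least 76).
    (a): 73 − 3 = 70 < 76 [not met]
  Stage I.1 not carried; the claimant fails its burden.
The analysis ends at Stage I.1; the carrier prevails on this issue.
— Issue II —
At Stage II.1 the claimant must meet a clear and cogent showing (weight is at least 72): on (e) the weight is 97 less the opposing 20 gives net 77, which does reach 72, so (e) meets the standard.
  Stage II.1 is satisfied; the onus moves to the carrier.
At Stage II.2 the carrier must meet a clear and cogent showing (weight is at least 72): on (f) the weight is 64, < 72, so (f) does not meet the standard.
  Stage II.2 not carried; the carrier fails its burden.
So the claimant prevails on this issue.
— Issue III —
At Stage III.1 the claimant must meet the preponderance of the evidence (weight is at least 53): on (g) the weight is 91 less the opposing 41 gives net 50, which does not reach 53, so (g) does not meet the standard; on (h) the weight is 86 less the opposing 28 gives net 58, which does reach 53, so (h) meets the standard.
  Stage III.1 not carried; the claimant fails its burden.
The carrier prevails on this issue.
Per-issue: Issue I → carrier; Issue II → claimant; Issue III → carrier. The claimant must prevail on at least one issue; overall, the claimant prevails.

claimant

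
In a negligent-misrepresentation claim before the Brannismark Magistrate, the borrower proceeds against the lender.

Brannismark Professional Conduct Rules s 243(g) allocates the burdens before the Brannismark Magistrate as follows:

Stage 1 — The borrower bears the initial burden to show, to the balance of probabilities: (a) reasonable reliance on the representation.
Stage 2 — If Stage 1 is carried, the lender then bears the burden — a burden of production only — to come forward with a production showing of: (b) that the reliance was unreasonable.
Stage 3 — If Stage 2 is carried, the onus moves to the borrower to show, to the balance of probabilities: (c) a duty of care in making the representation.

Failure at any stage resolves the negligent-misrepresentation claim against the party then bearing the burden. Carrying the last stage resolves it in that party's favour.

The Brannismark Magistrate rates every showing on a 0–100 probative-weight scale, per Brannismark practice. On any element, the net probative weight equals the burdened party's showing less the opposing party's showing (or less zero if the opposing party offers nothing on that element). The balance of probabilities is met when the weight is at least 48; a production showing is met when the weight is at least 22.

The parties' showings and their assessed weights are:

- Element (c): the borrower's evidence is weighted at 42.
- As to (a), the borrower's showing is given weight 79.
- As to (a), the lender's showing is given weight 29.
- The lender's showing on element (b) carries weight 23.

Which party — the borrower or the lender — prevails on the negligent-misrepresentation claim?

lender

Stage 1 (borrower, the balance of probabilities, weight is at least 48): (a) net 79−29=50 ≥ 48 — meets.
  The borrower carries Stage 1; the lender now bears the burden.
Stage 2 (lender, a production showing, weight is at least 22): (b) 23 ≥ 22 — meets.
  Stage 2 carried; the burden shifts to the borrower.
Stage 3 (borrower, the balance of probabilities, weight is at least 48): (c) 42 < 48 — fails.
  Not every element is met, so the borrower fails to carry Stage 3.
The analysis ends at Stage 3; the lender prevails.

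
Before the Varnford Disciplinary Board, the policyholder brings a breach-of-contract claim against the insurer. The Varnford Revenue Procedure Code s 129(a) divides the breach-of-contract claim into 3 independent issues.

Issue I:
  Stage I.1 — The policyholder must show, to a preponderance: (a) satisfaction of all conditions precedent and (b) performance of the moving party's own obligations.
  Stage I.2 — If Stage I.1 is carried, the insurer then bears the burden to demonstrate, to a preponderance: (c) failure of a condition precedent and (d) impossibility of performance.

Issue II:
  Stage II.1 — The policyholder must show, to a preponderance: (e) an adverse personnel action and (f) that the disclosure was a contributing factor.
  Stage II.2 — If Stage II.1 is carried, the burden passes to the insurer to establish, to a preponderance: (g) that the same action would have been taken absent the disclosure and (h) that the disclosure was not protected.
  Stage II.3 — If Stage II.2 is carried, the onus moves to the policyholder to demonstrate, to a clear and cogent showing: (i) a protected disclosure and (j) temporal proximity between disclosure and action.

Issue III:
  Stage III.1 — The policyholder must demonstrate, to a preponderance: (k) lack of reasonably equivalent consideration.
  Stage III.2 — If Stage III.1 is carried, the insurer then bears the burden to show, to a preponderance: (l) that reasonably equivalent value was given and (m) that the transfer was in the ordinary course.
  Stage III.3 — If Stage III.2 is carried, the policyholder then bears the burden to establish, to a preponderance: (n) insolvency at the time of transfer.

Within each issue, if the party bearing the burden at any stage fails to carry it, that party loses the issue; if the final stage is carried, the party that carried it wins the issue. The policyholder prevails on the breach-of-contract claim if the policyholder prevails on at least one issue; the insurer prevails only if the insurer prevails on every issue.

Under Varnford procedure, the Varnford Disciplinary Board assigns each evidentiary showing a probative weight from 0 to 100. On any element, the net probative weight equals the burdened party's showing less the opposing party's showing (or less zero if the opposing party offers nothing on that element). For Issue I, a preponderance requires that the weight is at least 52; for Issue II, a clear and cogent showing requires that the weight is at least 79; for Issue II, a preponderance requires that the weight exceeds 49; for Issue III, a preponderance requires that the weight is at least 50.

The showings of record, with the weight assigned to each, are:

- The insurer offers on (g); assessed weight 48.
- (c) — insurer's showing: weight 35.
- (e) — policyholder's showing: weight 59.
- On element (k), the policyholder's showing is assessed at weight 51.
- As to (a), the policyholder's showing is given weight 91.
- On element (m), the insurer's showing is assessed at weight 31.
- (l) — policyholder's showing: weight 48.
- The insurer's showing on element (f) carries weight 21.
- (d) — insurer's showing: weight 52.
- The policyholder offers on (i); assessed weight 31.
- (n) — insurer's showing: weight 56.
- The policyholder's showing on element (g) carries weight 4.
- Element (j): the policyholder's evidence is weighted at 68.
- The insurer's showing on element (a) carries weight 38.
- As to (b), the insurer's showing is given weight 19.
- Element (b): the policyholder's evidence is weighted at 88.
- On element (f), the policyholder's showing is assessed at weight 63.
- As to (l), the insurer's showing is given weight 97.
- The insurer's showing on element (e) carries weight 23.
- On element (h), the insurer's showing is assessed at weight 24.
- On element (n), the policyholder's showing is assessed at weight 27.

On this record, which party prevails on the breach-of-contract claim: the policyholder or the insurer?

— Issue I —
Stage I.1 (policyholder, a preponderance, weight is at least 52): (a) net 91−38=53 ≥ 52 — meets; (b) net 88−19=69 ≥ 52 — meets.
  All elements met. The burden passes to the insurer.
Stage I.2 (insurer, a preponderance, weight is at least 52): (c) 35 < 52 — fails; (d) 52 ≥ 52 — meets.
  Stage I.2 not carried; the insurer fails its burden.
So the policyholder prevails on this issue.
— Issue II —
Stage II.1 (policyholder, a preponderance, weight exceeds 49): (e) net 59−23=36 ≤ 49 — fails; (f) net 63−21=42 ≤ 49 — fails.
  The policyholder does not carry Stage II.1.
So the insurer prevails on this issue.
— Issue III —
At Stage III.1 the policyholder must meet a preponderance (weight is at least 50): on (k) the weight is 51, which does reach 50, so (k) meets the standard.
  The policyholder carries Stage III.1; the insurer now bears the burden.
At Stage III.2 the insurer must meet a preponderance (weight is at least 50): on (l) the weight is 97 less the opposing 48 gives net 49, which does not reach 50, so (l) does not meet the standard; on (m) the weight is 31, which does not reach 50, so (m) does not meet the standard.
  Stage III.2 not carried; the insurer fails its burden.
The policyholder prevails on this issue.
Per-issue: Issue I → policyholder; Issue II → insurer; Issue III → policyholder. The policyholder must prevail on at least one issue; overall, the policyholder prevails.

policyholder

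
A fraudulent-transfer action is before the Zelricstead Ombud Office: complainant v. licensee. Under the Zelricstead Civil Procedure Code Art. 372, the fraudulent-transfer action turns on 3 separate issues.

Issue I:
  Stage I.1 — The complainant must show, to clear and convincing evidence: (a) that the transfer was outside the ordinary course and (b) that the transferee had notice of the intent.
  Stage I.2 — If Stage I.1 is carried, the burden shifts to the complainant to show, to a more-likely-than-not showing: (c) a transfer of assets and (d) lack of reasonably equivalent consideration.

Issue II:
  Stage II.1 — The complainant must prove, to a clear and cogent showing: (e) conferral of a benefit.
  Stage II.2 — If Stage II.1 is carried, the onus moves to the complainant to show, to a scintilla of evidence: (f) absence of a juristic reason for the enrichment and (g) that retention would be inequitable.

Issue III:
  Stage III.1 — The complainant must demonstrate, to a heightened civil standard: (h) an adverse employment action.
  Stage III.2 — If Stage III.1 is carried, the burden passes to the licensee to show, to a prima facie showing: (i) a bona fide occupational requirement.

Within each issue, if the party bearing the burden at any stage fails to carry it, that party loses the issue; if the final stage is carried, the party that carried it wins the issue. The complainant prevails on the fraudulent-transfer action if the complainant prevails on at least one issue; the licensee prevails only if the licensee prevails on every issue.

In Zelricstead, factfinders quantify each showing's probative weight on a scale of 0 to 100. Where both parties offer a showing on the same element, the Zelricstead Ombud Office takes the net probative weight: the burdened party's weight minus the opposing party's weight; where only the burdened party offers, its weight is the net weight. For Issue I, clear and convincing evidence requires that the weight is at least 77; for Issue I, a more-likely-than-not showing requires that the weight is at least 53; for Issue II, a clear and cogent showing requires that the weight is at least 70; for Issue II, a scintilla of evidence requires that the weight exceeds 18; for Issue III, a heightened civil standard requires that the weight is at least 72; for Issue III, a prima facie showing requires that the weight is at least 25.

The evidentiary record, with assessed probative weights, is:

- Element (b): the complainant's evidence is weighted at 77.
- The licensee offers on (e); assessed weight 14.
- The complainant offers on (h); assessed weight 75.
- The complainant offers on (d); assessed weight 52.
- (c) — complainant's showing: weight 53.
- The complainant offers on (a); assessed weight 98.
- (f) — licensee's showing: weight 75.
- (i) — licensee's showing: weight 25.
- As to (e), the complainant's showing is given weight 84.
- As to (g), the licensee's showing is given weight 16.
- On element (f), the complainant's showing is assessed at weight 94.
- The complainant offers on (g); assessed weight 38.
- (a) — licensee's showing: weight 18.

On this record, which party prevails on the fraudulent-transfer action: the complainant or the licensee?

— Issue I —
Stage I.1 — burden on complainant; standard: clear and convincing evidence (weight is at least 77).
    (a): 98 − 18 = 80 ≥ 77 [met]
    (b): 77 ≥ 77 [met]
  Stage I.1 carried; the burden remains with the complainant.
Stage I.2 — burden on complainant; standard: a more-likely-than-not showing (weight is at least 53).
    (c): 53 ≥ 53 [met]
    (d): 52 < 53 [not met]
  Stage I.2 not carried; the complainant fails its burden.
The licensee prevails on this issue.
— Issue II —
Stage II.1 — burden on complainant; standard: a clear and cogent showing (weight is at least 70).
    (e): 84 − 14 = 70 ≥ 70 [met]
  All elements met. The complainant retains the burden for Stage II.2.
Stage II.2 — burden on complainant; standard: a scintilla of evidence (weight exceeds 18).
    (f): 94 − 75 = 19 > 18 [met]
    (g): 38 − 16 = 22 > 18 [met]
  The complainant carries the last stage.
With every stage satisfied, the complainant prevails on this issue.
— Issue III —
At Stage III.1 the complainant must meet a heightened civil standard (weight is at least 72): on (h) the weight is 75, ≥ 72, so (h) meets the standard.
  Stage III.1 carried; the burden shifts to the licensee.
At Stage III.2 the licensee must meet a prima facie showing (weight is at least 25): on (i) the weight is 25, which does reach 25, so (i) meets the standard.
  All elements met at the final stage.
All stages carried — the licensee prevails on this issue.
Per-issue: Issue I → licensee; Issue II → complainant; Issue III → licensee. The complainant must prevail on at least one issue; overall, the complainant prevails.

complainant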